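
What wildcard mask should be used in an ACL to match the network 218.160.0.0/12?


Subnet mask: 255.240.0.0
Wildcard = 255.255.255.255 - subnet mask
255 - 255 = 0
255 - 240 = 15
255 - 0 = 255
255 - 0 = 255
Wildcard: 0.15.255.255


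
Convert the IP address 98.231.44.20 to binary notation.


98 = 01100010
231 = 11100111
44 = 00101100
20 = 00010100
Binary: 01100010.11100111.00101100.00010100


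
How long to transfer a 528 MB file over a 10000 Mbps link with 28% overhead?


Effective throughput = 10000 * (1 - 28/100) = 7200 Mbps
File size in Mb = 528 * 8 = 4224 Mb
Time = 4224 / 7200
Time = 0.5867 seconds


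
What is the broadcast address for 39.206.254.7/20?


Network: 39.206.240.0/20
Host bits = 12
Set all host bits to 1:
Broadcast: 39.206.255.255


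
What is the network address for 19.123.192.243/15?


IP:   00010011.01111011.11000000.11110011
Mask: 11111111.11111110.00000000.00000000
AND operation:
Net:  00010011.01111010.00000000.00000000
Network: 19.122.0.0/15


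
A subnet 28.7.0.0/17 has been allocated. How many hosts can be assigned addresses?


Host bits = 32 - 17 = 15
Total addresses = 2^15 = 32768
Usable = total - 2 (network and broadcast)
Usable hosts: 32766


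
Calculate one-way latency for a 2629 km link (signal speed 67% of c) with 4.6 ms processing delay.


Speed = 0.67 * 3e5 km/s = 201000 km/s
Propagation delay = 2629 / 201000 = 0.0131 s = 13.0796 ms
Processing delay = 4.6 ms
Total one-way latency = 17.6796 ms


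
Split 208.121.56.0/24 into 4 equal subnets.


New prefix = 24 + 2 = 26
Each subnet has 64 addresses
  208.121.56.0/26
  208.121.56.64/26
  208.121.56.128/26
  208.121.56.192/26
Subnets: 208.121.56.0/26, 208.121.56.64/26, 208.121.56.128/26, 208.121.56.192/26


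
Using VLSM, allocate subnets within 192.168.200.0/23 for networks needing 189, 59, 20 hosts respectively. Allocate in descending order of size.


189 hosts -> /24 (254 usable): 192.168.200.0/24
59 hosts -> /26 (62 usable): 192.168.201.0/26
20 hosts -> /27 (30 usable): 192.168.201.64/27
Allocation: 192.168.200.0/24 (189 hosts, 254 usable); 192.168.201.0/26 (59 hosts, 62 usable); 192.168.201.64/27 (20 hosts, 30 usable)


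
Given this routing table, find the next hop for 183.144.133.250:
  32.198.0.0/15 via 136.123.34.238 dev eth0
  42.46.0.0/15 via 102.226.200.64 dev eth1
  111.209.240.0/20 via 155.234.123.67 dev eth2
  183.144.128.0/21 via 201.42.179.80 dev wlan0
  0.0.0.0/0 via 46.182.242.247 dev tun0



Longest prefix match for 183.144.133.250:
  /15 32.198.0.0: no
  /15 42.46.0.0: no
  /20 111.209.240.0: no
  /21 183.144.128.0: MATCH
  /0 0.0.0.0: MATCH
Selected: next-hop 201.42.179.80 via wlan0 (matched /21)


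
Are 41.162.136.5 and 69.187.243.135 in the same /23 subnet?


Mask: 255.255.254.0
41.162.136.5 AND mask = 41.162.136.0
69.187.243.135 AND mask = 69.187.242.0
No, different subnets (41.162.136.0 vs 69.187.242.0)


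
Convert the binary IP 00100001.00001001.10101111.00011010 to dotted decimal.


00100001 = 33
00001001 = 9
10101111 = 175
00011010 = 26
IP: 33.9.175.26


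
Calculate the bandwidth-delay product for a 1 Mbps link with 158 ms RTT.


BDP = bandwidth * RTT
= 1 Mbps * 158 ms
= 1 * 1e6 * 158 / 1000 bits
= 158000 bits
= 19750 bytes
= 19.2871 KB
BDP = 158000 bits (19750 bytes)


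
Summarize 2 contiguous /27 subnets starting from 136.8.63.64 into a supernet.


Original prefix: /27
Number of subnets: 2 = 2^1
New prefix = 27 - 1 = 26
Supernet: 136.8.63.64/26


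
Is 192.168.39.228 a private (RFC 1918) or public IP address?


RFC 1918 private ranges:
  10.0.0.0/8 (10.0.0.0 - 10.255.255.255)
  172.16.0.0/12 (172.16.0.0 - 172.31.255.255)
  192.168.0.0/16 (192.168.0.0 - 192.168.255.255)
Private (in 192.168.0.0/16)


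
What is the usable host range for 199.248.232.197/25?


Network: 199.248.232.128
Broadcast: 199.248.232.255
First usable = network + 1
Last usable = broadcast - 1
Range: 199.248.232.129 to 199.248.232.254


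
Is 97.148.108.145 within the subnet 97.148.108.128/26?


Subnet network: 97.148.108.128
Test IP AND mask: 97.148.108.128
Yes, 97.148.108.145 is in 97.148.108.128/26


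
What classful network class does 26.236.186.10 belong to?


First octet: 26
Binary: 00011010
0xxxxxxx -> Class A (1-126)
Class A, default mask 255.0.0.0 (/8)


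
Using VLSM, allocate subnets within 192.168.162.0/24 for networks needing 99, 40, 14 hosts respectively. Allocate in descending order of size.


99 hosts -> /25 (126 usable): 192.168.162.0/25
40 hosts -> /26 (62 usable): 192.168.162.128/26
14 hosts -> /28 (14 usable): 192.168.162.192/28
Allocation: 192.168.162.0/25 (99 hosts, 126 usable); 192.168.162.128/26 (40 hosts, 62 usable); 192.168.162.192/28 (14 hosts, 14 usable)


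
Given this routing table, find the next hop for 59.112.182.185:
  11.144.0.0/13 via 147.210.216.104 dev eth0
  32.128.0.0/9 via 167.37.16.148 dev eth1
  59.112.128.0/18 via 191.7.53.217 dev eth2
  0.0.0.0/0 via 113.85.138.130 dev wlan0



Longest prefix match for 59.112.182.185:
  /13 11.144.0.0: no
  /9 32.128.0.0: no
  /18 59.112.128.0: MATCH
  /0 0.0.0.0: MATCH
Selected: next-hop 191.7.53.217 via eth2 (matched /18)


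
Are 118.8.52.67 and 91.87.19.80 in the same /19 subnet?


Mask: 255.255.224.0
118.8.52.67 AND mask = 118.8.32.0
91.87.19.80 AND mask = 91.87.0.0
No, different subnets (118.8.32.0 vs 91.87.0.0)


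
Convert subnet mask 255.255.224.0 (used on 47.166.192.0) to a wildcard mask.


Subnet mask: 255.255.224.0
Wildcard = 255.255.255.255 - subnet mask
255 - 255 = 0
255 - 255 = 0
255 - 224 = 31
255 - 0 = 255
Wildcard: 0.0.31.255


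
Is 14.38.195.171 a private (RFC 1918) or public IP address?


RFC 1918 private ranges:
  10.0.0.0/8 (10.0.0.0 - 10.255.255.255)
  172.16.0.0/12 (172.16.0.0 - 172.31.255.255)
  192.168.0.0/16 (192.168.0.0 - 192.168.255.255)
Public (not in any RFC 1918 range)


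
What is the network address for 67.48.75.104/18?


IP:   01000011.00110000.01001011.01101000
Mask: 11111111.11111111.11000000.00000000
AND operation:
Net:  01000011.00110000.01000000.00000000
Network: 67.48.64.0/18


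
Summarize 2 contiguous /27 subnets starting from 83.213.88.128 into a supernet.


Original prefix: /27
Number of subnets: 2 = 2^1
New prefix = 27 - 1 = 26
Supernet: 83.213.88.128/26


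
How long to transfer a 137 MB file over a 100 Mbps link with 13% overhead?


Effective throughput = 100 * (1 - 13/100) = 87 Mbps
File size in Mb = 137 * 8 = 1096 Mb
Time = 1096 / 87
Time = 12.5977 seconds


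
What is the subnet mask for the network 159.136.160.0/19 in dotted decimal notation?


/19 means 19 network bits, 13 host bits
Binary: 11111111111111111110000000000000
Mask: 255.255.224.0


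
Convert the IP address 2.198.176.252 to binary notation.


2 = 00000010
198 = 11000110
176 = 10110000
252 = 11111100
Binary: 00000010.11000110.10110000.11111100


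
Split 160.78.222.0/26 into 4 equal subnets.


New prefix = 26 + 2 = 28
Each subnet has 16 addresses
  160.78.222.0/28
  160.78.222.16/28
  160.78.222.32/28
  160.78.222.48/28
Subnets: 160.78.222.0/28, 160.78.222.16/28, 160.78.222.32/28, 160.78.222.48/28


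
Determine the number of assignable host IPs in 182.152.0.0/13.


Host bits = 32 - 13 = 19
Total addresses = 2^19 = 524288
Usable = total - 2 (network and broadcast)
Usable hosts: 524286


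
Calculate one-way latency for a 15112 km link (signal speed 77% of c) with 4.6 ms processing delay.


Speed = 0.77 * 3e5 km/s = 231000 km/s
Propagation delay = 15112 / 231000 = 0.0654 s = 65.4199 ms
Processing delay = 4.6 ms
Total one-way latency = 70.0199 ms


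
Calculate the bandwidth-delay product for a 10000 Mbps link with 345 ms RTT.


BDP = bandwidth * RTT
= 10000 Mbps * 345 ms
= 10000 * 1e6 * 345 / 1000 bits
= 3450000000 bits
= 431250000 bytes
= 421142.5781 KB
BDP = 3450000000 bits (431250000 bytes)


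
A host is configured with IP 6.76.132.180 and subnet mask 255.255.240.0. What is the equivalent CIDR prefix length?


Binary: 11111111.11111111.11110000.00000000
Count leading 1s
Prefix: /20


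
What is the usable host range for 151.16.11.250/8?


Network: 151.0.0.0
Broadcast: 151.255.255.255
First usable = network + 1
Last usable = broadcast - 1
Range: 151.0.0.1 to 151.255.255.254


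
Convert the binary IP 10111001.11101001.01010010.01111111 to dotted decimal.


10111001 = 185
11101001 = 233
01010010 = 82
01111111 = 127
IP: 185.233.82.127


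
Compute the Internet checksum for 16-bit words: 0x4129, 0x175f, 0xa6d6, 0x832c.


Sum all words (with carry folding):
+ 0x4129 = 0x4129
+ 0x175f = 0x5888
+ 0xa6d6 = 0xff5e
+ 0x832c = 0x828b
One's complement: ~0x828b
Checksum = 0x7d74


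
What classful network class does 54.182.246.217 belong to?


First octet: 54
Binary: 00110110
0xxxxxxx -> Class A (1-126)
Class A, default mask 255.0.0.0 (/8)


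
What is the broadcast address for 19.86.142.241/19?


Network: 19.86.128.0/19
Host bits = 13
Set all host bits to 1:
Broadcast: 19.86.159.255


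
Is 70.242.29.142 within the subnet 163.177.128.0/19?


Subnet network: 163.177.128.0
Test IP AND mask: 70.242.0.0
No, 70.242.29.142 is not in 163.177.128.0/19


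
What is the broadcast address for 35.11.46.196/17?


Network: 35.11.0.0/17
Host bits = 15
Set all host bits to 1:
Broadcast: 35.11.127.255


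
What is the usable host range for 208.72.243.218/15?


Network: 208.72.0.0
Broadcast: 208.73.255.255
First usable = network + 1
Last usable = broadcast - 1
Range: 208.72.0.1 to 208.73.255.254


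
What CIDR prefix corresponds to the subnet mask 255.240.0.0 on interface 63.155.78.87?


Binary: 11111111.11110000.00000000.00000000
Count leading 1s
Prefix: /12


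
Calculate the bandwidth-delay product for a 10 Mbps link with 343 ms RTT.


BDP = bandwidth * RTT
= 10 Mbps * 343 ms
= 10 * 1e6 * 343 / 1000 bits
= 3430000 bits
= 428750 bytes
= 418.7012 KB
BDP = 3430000 bits (428750 bytes)


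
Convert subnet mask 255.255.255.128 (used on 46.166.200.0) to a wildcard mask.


Subnet mask: 255.255.255.128
Wildcard = 255.255.255.255 - subnet mask
255 - 255 = 0
255 - 255 = 0
255 - 255 = 0
255 - 128 = 127
Wildcard: 0.0.0.127


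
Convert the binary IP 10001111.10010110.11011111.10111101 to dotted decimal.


10001111 = 143
10010110 = 150
11011111 = 223
10111101 = 189
IP: 143.150.223.189


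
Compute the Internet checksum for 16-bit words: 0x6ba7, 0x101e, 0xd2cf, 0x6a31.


Sum all words (with carry folding):
+ 0x6ba7 = 0x6ba7
+ 0x101e = 0x7bc5
+ 0xd2cf = 0x4e95
+ 0x6a31 = 0xb8c6
One's complement: ~0xb8c6
Checksum = 0x4739


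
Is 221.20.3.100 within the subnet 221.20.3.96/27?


Subnet network: 221.20.3.96
Test IP AND mask: 221.20.3.96
Yes, 221.20.3.100 is in 221.20.3.96/27


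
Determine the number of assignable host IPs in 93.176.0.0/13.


Host bits = 32 - 13 = 19
Total addresses = 2^19 = 524288
Usable = total - 2 (network and broadcast)
Usable hosts: 524286


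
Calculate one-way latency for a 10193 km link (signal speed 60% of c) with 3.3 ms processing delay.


Speed = 0.6 * 3e5 km/s = 180000 km/s
Propagation delay = 10193 / 180000 = 0.0566 s = 56.6278 ms
Processing delay = 3.3 ms
Total one-way latency = 59.9278 ms


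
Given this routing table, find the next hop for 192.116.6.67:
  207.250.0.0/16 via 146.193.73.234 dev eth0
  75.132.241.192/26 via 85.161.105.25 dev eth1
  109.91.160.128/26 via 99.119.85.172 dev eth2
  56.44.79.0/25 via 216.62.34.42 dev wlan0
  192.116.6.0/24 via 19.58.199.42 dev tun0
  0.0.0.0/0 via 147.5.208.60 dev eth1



Longest prefix match for 192.116.6.67:
  /16 207.250.0.0: no
  /26 75.132.241.192: no
  /26 109.91.160.128: no
  /25 56.44.79.0: no
  /24 192.116.6.0: MATCH
  /0 0.0.0.0: MATCH
Selected: next-hop 19.58.199.42 via tun0 (matched /24)


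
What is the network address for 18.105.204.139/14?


IP:   00010010.01101001.11001100.10001011
Mask: 11111111.11111100.00000000.00000000
AND operation:
Net:  00010010.01101000.00000000.00000000
Network: 18.104.0.0/14


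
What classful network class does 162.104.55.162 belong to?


First octet: 162
Binary: 10100010
10xxxxxx -> Class B (128-191)
Class B, default mask 255.255.0.0 (/16)


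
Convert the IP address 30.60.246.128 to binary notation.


30 = 00011110
60 = 00111100
246 = 11110110
128 = 10000000
Binary: 00011110.00111100.11110110.10000000


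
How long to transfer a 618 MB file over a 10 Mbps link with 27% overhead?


Effective throughput = 10 * (1 - 27/100) = 7.3 Mbps
File size in Mb = 618 * 8 = 4944 Mb
Time = 4944 / 7.3
Time = 677.2603 seconds


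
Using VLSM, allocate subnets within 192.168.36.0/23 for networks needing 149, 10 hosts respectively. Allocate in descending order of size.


149 hosts -> /24 (254 usable): 192.168.36.0/24
10 hosts -> /28 (14 usable): 192.168.37.0/28
Allocation: 192.168.36.0/24 (149 hosts, 254 usable); 192.168.37.0/28 (10 hosts, 14 usable)


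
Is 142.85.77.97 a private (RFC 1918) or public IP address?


RFC 1918 private ranges:
  10.0.0.0/8 (10.0.0.0 - 10.255.255.255)
  172.16.0.0/12 (172.16.0.0 - 172.31.255.255)
  192.168.0.0/16 (192.168.0.0 - 192.168.255.255)
Public (not in any RFC 1918 range)


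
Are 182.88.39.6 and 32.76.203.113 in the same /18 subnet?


Mask: 255.255.192.0
182.88.39.6 AND mask = 182.88.0.0
32.76.203.113 AND mask = 32.76.192.0
No, different subnets (182.88.0.0 vs 32.76.192.0)


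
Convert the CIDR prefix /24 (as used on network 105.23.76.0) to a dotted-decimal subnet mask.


/24 means 24 network bits, 8 host bits
Binary: 11111111111111111111111100000000
Mask: 255.255.255.0


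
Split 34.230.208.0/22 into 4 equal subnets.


New prefix = 22 + 2 = 24
Each subnet has 256 addresses
  34.230.208.0/24
  34.230.209.0/24
  34.230.210.0/24
  34.230.211.0/24
Subnets: 34.230.208.0/24, 34.230.209.0/24, 34.230.210.0/24, 34.230.211.0/24


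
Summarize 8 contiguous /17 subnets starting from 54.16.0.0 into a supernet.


Original prefix: /17
Number of subnets: 8 = 2^3
New prefix = 17 - 3 = 14
Supernet: 54.16.0.0/14


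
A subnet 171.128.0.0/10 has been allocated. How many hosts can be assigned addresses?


Host bits = 32 - 10 = 22
Total addresses = 2^22 = 4194304
Usable = total - 2 (network and broadcast)
Usable hosts: 4194302


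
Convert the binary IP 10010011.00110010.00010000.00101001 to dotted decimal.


10010011 = 147
00110010 = 50
00010000 = 16
00101001 = 41
IP: 147.50.16.41


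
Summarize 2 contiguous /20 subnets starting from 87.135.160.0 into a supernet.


Original prefix: /20
Number of subnets: 2 = 2^1
New prefix = 20 - 1 = 19
Supernet: 87.135.160.0/19


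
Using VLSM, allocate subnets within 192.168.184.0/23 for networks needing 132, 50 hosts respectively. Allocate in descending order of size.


132 hosts -> /24 (254 usable): 192.168.184.0/24
50 hosts -> /26 (62 usable): 192.168.185.0/26
Allocation: 192.168.184.0/24 (132 hosts, 254 usable); 192.168.185.0/26 (50 hosts, 62 usable)


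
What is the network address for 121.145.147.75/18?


IP:   01111001.10010001.10010011.01001011
Mask: 11111111.11111111.11000000.00000000
AND operation:
Net:  01111001.10010001.10000000.00000000
Network: 121.145.128.0/18


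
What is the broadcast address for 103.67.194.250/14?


Network: 103.64.0.0/14
Host bits = 18
Set all host bits to 1:
Broadcast: 103.67.255.255


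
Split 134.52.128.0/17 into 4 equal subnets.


New prefix = 17 + 2 = 19
Each subnet has 8192 addresses
  134.52.128.0/19
  134.52.160.0/19
  134.52.192.0/19
  134.52.224.0/19
Subnets: 134.52.128.0/19, 134.52.160.0/19, 134.52.192.0/19, 134.52.224.0/19


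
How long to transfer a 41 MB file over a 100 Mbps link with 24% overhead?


Effective throughput = 100 * (1 - 24/100) = 76 Mbps
File size in Mb = 41 * 8 = 328 Mb
Time = 328 / 76
Time = 4.3158 seconds


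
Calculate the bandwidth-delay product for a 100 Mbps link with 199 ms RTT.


BDP = bandwidth * RTT
= 100 Mbps * 199 ms
= 100 * 1e6 * 199 / 1000 bits
= 19900000 bits
= 2487500 bytes
= 2429.1992 KB
BDP = 19900000 bits (2487500 bytes)


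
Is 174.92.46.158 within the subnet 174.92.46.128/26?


Subnet network: 174.92.46.128
Test IP AND mask: 174.92.46.128
Yes, 174.92.46.158 is in 174.92.46.128/26


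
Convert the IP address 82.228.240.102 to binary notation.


82 = 01010010
228 = 11100100
240 = 11110000
102 = 01100110
Binary: 01010010.11100100.11110000.01100110


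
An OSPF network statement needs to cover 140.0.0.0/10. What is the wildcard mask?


Subnet mask: 255.192.0.0
Wildcard = 255.255.255.255 - subnet mask
255 - 255 = 0
255 - 192 = 63
255 - 0 = 255
255 - 0 = 255
Wildcard: 0.63.255.255


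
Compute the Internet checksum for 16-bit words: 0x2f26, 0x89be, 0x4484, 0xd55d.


Sum all words (with carry folding):
+ 0x2f26 = 0x2f26
+ 0x89be = 0xb8e4
+ 0x4484 = 0xfd68
+ 0xd55d = 0xd2c6
One's complement: ~0xd2c6
Checksum = 0x2d39


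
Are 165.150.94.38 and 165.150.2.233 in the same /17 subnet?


Mask: 255.255.128.0
165.150.94.38 AND mask = 165.150.0.0
165.150.2.233 AND mask = 165.150.0.0
Yes, same subnet (165.150.0.0)


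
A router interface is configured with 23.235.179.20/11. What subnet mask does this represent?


/11 means 11 network bits, 21 host bits
Binary: 11111111111000000000000000000000
Mask: 255.224.0.0


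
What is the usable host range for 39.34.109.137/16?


Network: 39.34.0.0
Broadcast: 39.34.255.255
First usable = network + 1
Last usable = broadcast - 1
Range: 39.34.0.1 to 39.34.255.254


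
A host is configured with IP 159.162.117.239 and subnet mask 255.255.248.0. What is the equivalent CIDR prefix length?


Binary: 11111111.11111111.11111000.00000000
Count leading 1s
Prefix: /21


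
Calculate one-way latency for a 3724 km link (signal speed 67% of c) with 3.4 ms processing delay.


Speed = 0.67 * 3e5 km/s = 201000 km/s
Propagation delay = 3724 / 201000 = 0.0185 s = 18.5274 ms
Processing delay = 3.4 ms
Total one-way latency = 21.9274 ms


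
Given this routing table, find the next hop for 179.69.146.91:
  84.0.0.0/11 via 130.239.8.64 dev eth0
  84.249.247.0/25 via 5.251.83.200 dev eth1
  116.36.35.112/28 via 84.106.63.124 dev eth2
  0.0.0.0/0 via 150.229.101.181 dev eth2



Longest prefix match for 179.69.146.91:
  /11 84.0.0.0: no
  /25 84.249.247.0: no
  /28 116.36.35.112: no
  /0 0.0.0.0: MATCH
Selected: next-hop 150.229.101.181 via eth2 (matched /0)


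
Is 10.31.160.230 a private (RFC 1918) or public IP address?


RFC 1918 private ranges:
  10.0.0.0/8 (10.0.0.0 - 10.255.255.255)
  172.16.0.0/12 (172.16.0.0 - 172.31.255.255)
  192.168.0.0/16 (192.168.0.0 - 192.168.255.255)
Private (in 10.0.0.0/8)


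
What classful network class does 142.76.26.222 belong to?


First octet: 142
Binary: 10001110
10xxxxxx -> Class B (128-191)
Class B, default mask 255.255.0.0 (/16)


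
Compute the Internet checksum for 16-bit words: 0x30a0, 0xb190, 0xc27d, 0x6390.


Sum all words (with carry folding):
+ 0x30a0 = 0x30a0
+ 0xb190 = 0xe230
+ 0xc27d = 0xa4ae
+ 0x6390 = 0x083f
One's complement: ~0x083f
Checksum = 0xf7c0


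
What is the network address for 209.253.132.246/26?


IP:   11010001.11111101.10000100.11110110
Mask: 11111111.11111111.11111111.11000000
AND operation:
Net:  11010001.11111101.10000100.11000000
Network: 209.253.132.192/26


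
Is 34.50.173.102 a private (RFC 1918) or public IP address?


RFC 1918 private ranges:
  10.0.0.0/8 (10.0.0.0 - 10.255.255.255)
  172.16.0.0/12 (172.16.0.0 - 172.31.255.255)
  192.168.0.0/16 (192.168.0.0 - 192.168.255.255)
Public (not in any RFC 1918 range)


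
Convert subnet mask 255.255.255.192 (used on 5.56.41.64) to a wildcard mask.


Subnet mask: 255.255.255.192
Wildcard = 255.255.255.255 - subnet mask
255 - 255 = 0
255 - 255 = 0
255 - 255 = 0
255 - 192 = 63
Wildcard: 0.0.0.63


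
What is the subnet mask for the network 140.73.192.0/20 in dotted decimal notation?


/20 means 20 network bits, 12 host bits
Binary: 11111111111111111111000000000000
Mask: 255.255.240.0


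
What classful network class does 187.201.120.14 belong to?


First octet: 187
Binary: 10111011
10xxxxxx -> Class B (128-191)
Class B, default mask 255.255.0.0 (/16)


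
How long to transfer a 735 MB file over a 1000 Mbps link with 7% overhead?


Effective throughput = 1000 * (1 - 7/100) = 930.0 Mbps
File size in Mb = 735 * 8 = 5880 Mb
Time = 5880 / 930.0
Time = 6.3226 seconds


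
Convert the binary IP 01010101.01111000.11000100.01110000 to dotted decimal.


01010101 = 85
01111000 = 120
11000100 = 196
01110000 = 112
IP: 85.120.196.112


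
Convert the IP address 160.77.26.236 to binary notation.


160 = 10100000
77 = 01001101
26 = 00011010
236 = 11101100
Binary: 10100000.01001101.00011010.11101100


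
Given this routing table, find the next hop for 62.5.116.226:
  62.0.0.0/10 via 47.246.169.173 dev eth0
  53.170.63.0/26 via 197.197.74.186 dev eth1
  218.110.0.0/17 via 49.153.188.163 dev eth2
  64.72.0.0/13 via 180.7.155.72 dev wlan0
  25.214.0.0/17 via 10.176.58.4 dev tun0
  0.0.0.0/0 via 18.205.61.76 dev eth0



Longest prefix match for 62.5.116.226:
  /10 62.0.0.0: MATCH
  /26 53.170.63.0: no
  /17 218.110.0.0: no
  /13 64.72.0.0: no
  /17 25.214.0.0: no
  /0 0.0.0.0: MATCH
Selected: next-hop 47.246.169.173 via eth0 (matched /10)


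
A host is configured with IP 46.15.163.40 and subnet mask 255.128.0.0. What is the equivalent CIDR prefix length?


Binary: 11111111.10000000.00000000.00000000
Count leading 1s
Prefix: /9


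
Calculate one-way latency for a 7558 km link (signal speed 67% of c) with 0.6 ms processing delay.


Speed = 0.67 * 3e5 km/s = 201000 km/s
Propagation delay = 7558 / 201000 = 0.0376 s = 37.602 ms
Processing delay = 0.6 ms
Total one-way latency = 38.202 ms


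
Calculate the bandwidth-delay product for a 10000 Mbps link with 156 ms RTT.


BDP = bandwidth * RTT
= 10000 Mbps * 156 ms
= 10000 * 1e6 * 156 / 1000 bits
= 1560000000 bits
= 195000000 bytes
= 190429.6875 KB
BDP = 1560000000 bits (195000000 bytes)


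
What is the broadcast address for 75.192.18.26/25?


Network: 75.192.18.0/25
Host bits = 7
Set all host bits to 1:
Broadcast: 75.192.18.127


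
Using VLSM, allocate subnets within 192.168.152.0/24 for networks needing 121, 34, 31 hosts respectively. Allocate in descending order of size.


121 hosts -> /25 (126 usable): 192.168.152.0/25
34 hosts -> /26 (62 usable): 192.168.152.128/26
31 hosts -> /26 (62 usable): 192.168.152.192/26
Allocation: 192.168.152.0/25 (121 hosts, 126 usable); 192.168.152.128/26 (34 hosts, 62 usable); 192.168.152.192/26 (31 hosts, 62 usable)


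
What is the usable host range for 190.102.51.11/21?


Network: 190.102.48.0
Broadcast: 190.102.55.255
First usable = network + 1
Last usable = broadcast - 1
Range: 190.102.48.1 to 190.102.55.254


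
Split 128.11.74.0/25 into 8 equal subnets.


New prefix = 25 + 3 = 28
Each subnet has 16 addresses
  128.11.74.0/28
  128.11.74.16/28
  128.11.74.32/28
  128.11.74.48/28
  128.11.74.64/28
  128.11.74.80/28
  128.11.74.96/28
  128.11.74.112/28
Subnets: 128.11.74.0/28, 128.11.74.16/28, 128.11.74.32/28, 128.11.74.48/28, 128.11.74.64/28, 128.11.74.80/28, 128.11.74.96/28, 128.11.74.112/28


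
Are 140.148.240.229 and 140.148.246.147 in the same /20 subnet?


Mask: 255.255.240.0
140.148.240.229 AND mask = 140.148.240.0
140.148.246.147 AND mask = 140.148.240.0
Yes, same subnet (140.148.240.0)


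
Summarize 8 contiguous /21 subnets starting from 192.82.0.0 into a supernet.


Original prefix: /21
Number of subnets: 8 = 2^3
New prefix = 21 - 3 = 18
Supernet: 192.82.0.0/18


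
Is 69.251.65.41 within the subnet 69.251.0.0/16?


Subnet network: 69.251.0.0
Test IP AND mask: 69.251.0.0
Yes, 69.251.65.41 is in 69.251.0.0/16


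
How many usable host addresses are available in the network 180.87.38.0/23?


Host bits = 32 - 23 = 9
Total addresses = 2^9 = 512
Usable = total - 2 (network and broadcast)
Usable hosts: 510


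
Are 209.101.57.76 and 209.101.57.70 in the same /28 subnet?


Mask: 255.255.255.240
209.101.57.76 AND mask = 209.101.57.64
209.101.57.70 AND mask = 209.101.57.64
Yes, same subnet (209.101.57.64)


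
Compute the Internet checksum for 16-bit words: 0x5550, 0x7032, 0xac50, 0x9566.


Sum all words (with carry folding):
+ 0x5550 = 0x5550
+ 0x7032 = 0xc582
+ 0xac50 = 0x71d3
+ 0x9566 = 0x073a
One's complement: ~0x073a
Checksum = 0xf8c5


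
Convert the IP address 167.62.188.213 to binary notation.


167 = 10100111
62 = 00111110
188 = 10111100
213 = 11010101
Binary: 10100111.00111110.10111100.11010101


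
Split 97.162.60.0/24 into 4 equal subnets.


New prefix = 24 + 2 = 26
Each subnet has 64 addresses
  97.162.60.0/26
  97.162.60.64/26
  97.162.60.128/26
  97.162.60.192/26
Subnets: 97.162.60.0/26, 97.162.60.64/26, 97.162.60.128/26, 97.162.60.192/26


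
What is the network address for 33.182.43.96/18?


IP:   00100001.10110110.00101011.01100000
Mask: 11111111.11111111.11000000.00000000
AND operation:
Net:  00100001.10110110.00000000.00000000
Network: 33.182.0.0/18


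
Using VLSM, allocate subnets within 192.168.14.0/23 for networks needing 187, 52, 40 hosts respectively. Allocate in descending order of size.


187 hosts -> /24 (254 usable): 192.168.14.0/24
52 hosts -> /26 (62 usable): 192.168.15.0/26
40 hosts -> /26 (62 usable): 192.168.15.64/26
Allocation: 192.168.14.0/24 (187 hosts, 254 usable); 192.168.15.0/26 (52 hosts, 62 usable); 192.168.15.64/26 (40 hosts, 62 usable)


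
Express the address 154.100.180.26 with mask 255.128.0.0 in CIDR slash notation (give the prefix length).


Binary: 11111111.10000000.00000000.00000000
Count leading 1s
Prefix: /9


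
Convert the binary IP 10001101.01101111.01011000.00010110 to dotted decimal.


10001101 = 141
01101111 = 111
01011000 = 88
00010110 = 22
IP: 141.111.88.22


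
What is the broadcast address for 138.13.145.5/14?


Network: 138.12.0.0/14
Host bits = 18
Set all host bits to 1:
Broadcast: 138.15.255.255


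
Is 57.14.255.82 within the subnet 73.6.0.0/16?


Subnet network: 73.6.0.0
Test IP AND mask: 57.14.0.0
No, 57.14.255.82 is not in 73.6.0.0/16


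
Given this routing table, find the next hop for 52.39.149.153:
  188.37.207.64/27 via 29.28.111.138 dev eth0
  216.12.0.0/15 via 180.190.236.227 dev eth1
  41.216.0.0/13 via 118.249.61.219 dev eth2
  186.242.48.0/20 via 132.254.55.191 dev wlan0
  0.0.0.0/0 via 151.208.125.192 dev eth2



Longest prefix match for 52.39.149.153:
  /27 188.37.207.64: no
  /15 216.12.0.0: no
  /13 41.216.0.0: no
  /20 186.242.48.0: no
  /0 0.0.0.0: MATCH
Selected: next-hop 151.208.125.192 via eth2 (matched /0)


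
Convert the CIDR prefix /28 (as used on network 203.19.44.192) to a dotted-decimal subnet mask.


/28 means 28 network bits, 4 host bits
Binary: 11111111111111111111111111110000
Mask: 255.255.255.240


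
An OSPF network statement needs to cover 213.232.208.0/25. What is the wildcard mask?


Subnet mask: 255.255.255.128
Wildcard = 255.255.255.255 - subnet mask
255 - 255 = 0
255 - 255 = 0
255 - 255 = 0
255 - 128 = 127
Wildcard: 0.0.0.127


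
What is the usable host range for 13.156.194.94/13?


Network: 13.152.0.0
Broadcast: 13.159.255.255
First usable = network + 1
Last usable = broadcast - 1
Range: 13.152.0.1 to 13.159.255.254


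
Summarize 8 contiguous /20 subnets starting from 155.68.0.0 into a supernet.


Original prefix: /20
Number of subnets: 8 = 2^3
New prefix = 20 - 3 = 17
Supernet: 155.68.0.0/17


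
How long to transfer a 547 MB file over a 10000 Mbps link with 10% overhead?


Effective throughput = 10000 * (1 - 10/100) = 9000 Mbps
File size in Mb = 547 * 8 = 4376 Mb
Time = 4376 / 9000
Time = 0.4862 seconds


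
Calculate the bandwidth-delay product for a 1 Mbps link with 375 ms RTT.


BDP = bandwidth * RTT
= 1 Mbps * 375 ms
= 1 * 1e6 * 375 / 1000 bits
= 375000 bits
= 46875 bytes
= 45.7764 KB
BDP = 375000 bits (46875 bytes)


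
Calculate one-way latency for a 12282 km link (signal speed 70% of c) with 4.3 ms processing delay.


Speed = 0.7 * 3e5 km/s = 210000 km/s
Propagation delay = 12282 / 210000 = 0.0585 s = 58.4857 ms
Processing delay = 4.3 ms
Total one-way latency = 62.7857 ms


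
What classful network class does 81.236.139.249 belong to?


First octet: 81
Binary: 01010001
0xxxxxxx -> Class A (1-126)
Class A, default mask 255.0.0.0 (/8)


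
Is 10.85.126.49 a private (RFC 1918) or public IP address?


RFC 1918 private ranges:
  10.0.0.0/8 (10.0.0.0 - 10.255.255.255)
  172.16.0.0/12 (172.16.0.0 - 172.31.255.255)
  192.168.0.0/16 (192.168.0.0 - 192.168.255.255)
Private (in 10.0.0.0/8)


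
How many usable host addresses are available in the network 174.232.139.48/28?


Host bits = 32 - 28 = 4
Total addresses = 2^4 = 16
Usable = total - 2 (network and broadcast)
Usable hosts: 14


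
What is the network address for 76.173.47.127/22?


IP:   01001100.10101101.00101111.01111111
Mask: 11111111.11111111.11111100.00000000
AND operation:
Net:  01001100.10101101.00101100.00000000
Network: 76.173.44.0/22


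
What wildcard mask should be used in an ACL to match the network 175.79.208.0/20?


Subnet mask: 255.255.240.0
Wildcard = 255.255.255.255 - subnet mask
255 - 255 = 0
255 - 255 = 0
255 - 240 = 15
255 - 0 = 255
Wildcard: 0.0.15.255


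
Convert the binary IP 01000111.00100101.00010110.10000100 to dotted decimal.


01000111 = 71
00100101 = 37
00010110 = 22
10000100 = 132
IP: 71.37.22.132


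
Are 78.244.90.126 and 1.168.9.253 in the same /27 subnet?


Mask: 255.255.255.224
78.244.90.126 AND mask = 78.244.90.96
1.168.9.253 AND mask = 1.168.9.224
No, different subnets (78.244.90.96 vs 1.168.9.224)


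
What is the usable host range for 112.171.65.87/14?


Network: 112.168.0.0
Broadcast: 112.171.255.255
First usable = network + 1
Last usable = broadcast - 1
Range: 112.168.0.1 to 112.171.255.254


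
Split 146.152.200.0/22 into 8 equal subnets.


New prefix = 22 + 3 = 25
Each subnet has 128 addresses
  146.152.200.0/25
  146.152.200.128/25
  146.152.201.0/25
  146.152.201.128/25
  146.152.202.0/25
  146.152.202.128/25
  146.152.203.0/25
  146.152.203.128/25
Subnets: 146.152.200.0/25, 146.152.200.128/25, 146.152.201.0/25, 146.152.201.128/25, 146.152.202.0/25, 146.152.202.128/25, 146.152.203.0/25, 146.152.203.128/25


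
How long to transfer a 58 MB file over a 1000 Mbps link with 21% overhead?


Effective throughput = 1000 * (1 - 21/100) = 790 Mbps
File size in Mb = 58 * 8 = 464 Mb
Time = 464 / 790
Time = 0.5873 seconds


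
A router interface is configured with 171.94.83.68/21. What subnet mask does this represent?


/21 means 21 network bits, 11 host bits
Binary: 11111111111111111111100000000000
Mask: 255.255.248.0


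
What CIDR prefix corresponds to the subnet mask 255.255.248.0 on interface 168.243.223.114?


Binary: 11111111.11111111.11111000.00000000
Count leading 1s
Prefix: /21


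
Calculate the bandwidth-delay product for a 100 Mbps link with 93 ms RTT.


BDP = bandwidth * RTT
= 100 Mbps * 93 ms
= 100 * 1e6 * 93 / 1000 bits
= 9300000 bits
= 1162500 bytes
= 1135.2539 KB
BDP = 9300000 bits (1162500 bytes)


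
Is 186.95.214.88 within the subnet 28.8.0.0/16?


Subnet network: 28.8.0.0
Test IP AND mask: 186.95.0.0
No, 186.95.214.88 is not in 28.8.0.0/16


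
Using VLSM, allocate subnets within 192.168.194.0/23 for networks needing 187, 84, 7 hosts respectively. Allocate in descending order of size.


187 hosts -> /24 (254 usable): 192.168.194.0/24
84 hosts -> /25 (126 usable): 192.168.195.0/25
7 hosts -> /28 (14 usable): 192.168.195.128/28
Allocation: 192.168.194.0/24 (187 hosts, 254 usable); 192.168.195.0/25 (84 hosts, 126 usable); 192.168.195.128/28 (7 hosts, 14 usable)


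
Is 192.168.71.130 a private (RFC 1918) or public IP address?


RFC 1918 private ranges:
  10.0.0.0/8 (10.0.0.0 - 10.255.255.255)
  172.16.0.0/12 (172.16.0.0 - 172.31.255.255)
  192.168.0.0/16 (192.168.0.0 - 192.168.255.255)
Private (in 192.168.0.0/16)


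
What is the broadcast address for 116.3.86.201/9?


Network: 116.0.0.0/9
Host bits = 23
Set all host bits to 1:
Broadcast: 116.127.255.255


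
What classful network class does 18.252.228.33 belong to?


First octet: 18
Binary: 00010010
0xxxxxxx -> Class A (1-126)
Class A, default mask 255.0.0.0 (/8)


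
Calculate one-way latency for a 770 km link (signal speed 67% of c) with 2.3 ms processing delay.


Speed = 0.67 * 3e5 km/s = 201000 km/s
Propagation delay = 770 / 201000 = 0.0038 s = 3.8308 ms
Processing delay = 2.3 ms
Total one-way latency = 6.1308 ms


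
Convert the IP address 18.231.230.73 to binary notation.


18 = 00010010
231 = 11100111
230 = 11100110
73 = 01001001
Binary: 00010010.11100111.11100110.01001001


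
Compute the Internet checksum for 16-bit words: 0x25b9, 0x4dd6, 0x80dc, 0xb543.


Sum all words (with carry folding):
+ 0x25b9 = 0x25b9
+ 0x4dd6 = 0x738f
+ 0x80dc = 0xf46b
+ 0xb543 = 0xa9af
One's complement: ~0xa9af
Checksum = 0x5650


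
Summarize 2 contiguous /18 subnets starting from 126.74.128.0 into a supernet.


Original prefix: /18
Number of subnets: 2 = 2^1
New prefix = 18 - 1 = 17
Supernet: 126.74.128.0/17


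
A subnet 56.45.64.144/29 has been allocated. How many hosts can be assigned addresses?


Host bits = 32 - 29 = 3
Total addresses = 2^3 = 8
Usable = total - 2 (network and broadcast)
Usable hosts: 6


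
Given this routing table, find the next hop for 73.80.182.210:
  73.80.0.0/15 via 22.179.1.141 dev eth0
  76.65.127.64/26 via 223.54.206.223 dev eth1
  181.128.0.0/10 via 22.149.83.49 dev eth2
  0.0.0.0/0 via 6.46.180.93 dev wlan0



Longest prefix match for 73.80.182.210:
  /15 73.80.0.0: MATCH
  /26 76.65.127.64: no
  /10 181.128.0.0: no
  /0 0.0.0.0: MATCH
Selected: next-hop 22.179.1.141 via eth0 (matched /15)


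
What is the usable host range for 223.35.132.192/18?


Network: 223.35.128.0
Broadcast: 223.35.191.255
First usable = network + 1
Last usable = broadcast - 1
Range: 223.35.128.1 to 223.35.191.254


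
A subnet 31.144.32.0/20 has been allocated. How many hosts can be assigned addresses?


Host bits = 32 - 20 = 12
Total addresses = 2^12 = 4096
Usable = total - 2 (network and broadcast)
Usable hosts: 4094


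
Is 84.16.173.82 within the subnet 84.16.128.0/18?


Subnet network: 84.16.128.0
Test IP AND mask: 84.16.128.0
Yes, 84.16.173.82 is in 84.16.128.0/18


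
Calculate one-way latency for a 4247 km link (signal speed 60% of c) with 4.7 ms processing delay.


Speed = 0.6 * 3e5 km/s = 180000 km/s
Propagation delay = 4247 / 180000 = 0.0236 s = 23.5944 ms
Processing delay = 4.7 ms
Total one-way latency = 28.2944 ms


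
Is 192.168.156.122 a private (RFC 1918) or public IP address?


RFC 1918 private ranges:
  10.0.0.0/8 (10.0.0.0 - 10.255.255.255)
  172.16.0.0/12 (172.16.0.0 - 172.31.255.255)
  192.168.0.0/16 (192.168.0.0 - 192.168.255.255)
Private (in 192.168.0.0/16)


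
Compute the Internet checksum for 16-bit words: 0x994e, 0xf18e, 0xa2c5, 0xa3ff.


Sum all words (with carry folding):
+ 0x994e = 0x994e
+ 0xf18e = 0x8add
+ 0xa2c5 = 0x2da3
+ 0xa3ff = 0xd1a2
One's complement: ~0xd1a2
Checksum = 0x2e5d


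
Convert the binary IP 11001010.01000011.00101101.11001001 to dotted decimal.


11001010 = 202
01000011 = 67
00101101 = 45
11001001 = 201
IP: 202.67.45.201


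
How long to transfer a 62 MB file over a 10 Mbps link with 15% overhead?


Effective throughput = 10 * (1 - 15/100) = 8.5 Mbps
File size in Mb = 62 * 8 = 496 Mb
Time = 496 / 8.5
Time = 58.3529 seconds


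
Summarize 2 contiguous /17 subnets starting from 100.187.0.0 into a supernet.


Original prefix: /17
Number of subnets: 2 = 2^1
New prefix = 17 - 1 = 16
Supernet: 100.187.0.0/16


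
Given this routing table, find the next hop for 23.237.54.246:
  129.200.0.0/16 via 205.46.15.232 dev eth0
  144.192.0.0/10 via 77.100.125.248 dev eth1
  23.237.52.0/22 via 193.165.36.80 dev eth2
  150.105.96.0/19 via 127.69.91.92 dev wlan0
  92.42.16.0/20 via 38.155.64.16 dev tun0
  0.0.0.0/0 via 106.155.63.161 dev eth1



Longest prefix match for 23.237.54.246:
  /16 129.200.0.0: no
  /10 144.192.0.0: no
  /22 23.237.52.0: MATCH
  /19 150.105.96.0: no
  /20 92.42.16.0: no
  /0 0.0.0.0: MATCH
Selected: next-hop 193.165.36.80 via eth2 (matched /22)


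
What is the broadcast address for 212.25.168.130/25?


Network: 212.25.168.128/25
Host bits = 7
Set all host bits to 1:
Broadcast: 212.25.168.255


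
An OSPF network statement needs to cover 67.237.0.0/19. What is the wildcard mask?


Subnet mask: 255.255.224.0
Wildcard = 255.255.255.255 - subnet mask
255 - 255 = 0
255 - 255 = 0
255 - 224 = 31
255 - 0 = 255
Wildcard: 0.0.31.255


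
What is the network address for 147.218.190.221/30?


IP:   10010011.11011010.10111110.11011101
Mask: 11111111.11111111.11111111.11111100
AND operation:
Net:  10010011.11011010.10111110.11011100
Network: 147.218.190.220/30


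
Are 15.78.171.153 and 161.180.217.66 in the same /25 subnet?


Mask: 255.255.255.128
15.78.171.153 AND mask = 15.78.171.128
161.180.217.66 AND mask = 161.180.217.0
No, different subnets (15.78.171.128 vs 161.180.217.0)


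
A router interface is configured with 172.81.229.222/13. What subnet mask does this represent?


/13 means 13 network bits, 19 host bits
Binary: 11111111111110000000000000000000
Mask: 255.248.0.0


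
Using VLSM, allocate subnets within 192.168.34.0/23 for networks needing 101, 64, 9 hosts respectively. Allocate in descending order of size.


101 hosts -> /25 (126 usable): 192.168.34.0/25
64 hosts -> /25 (126 usable): 192.168.34.128/25
9 hosts -> /28 (14 usable): 192.168.35.0/28
Allocation: 192.168.34.0/25 (101 hosts, 126 usable); 192.168.34.128/25 (64 hosts, 126 usable); 192.168.35.0/28 (9 hosts, 14 usable)


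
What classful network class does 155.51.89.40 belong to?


First octet: 155
Binary: 10011011
10xxxxxx -> Class B (128-191)
Class B, default mask 255.255.0.0 (/16)


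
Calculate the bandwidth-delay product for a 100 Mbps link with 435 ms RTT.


BDP = bandwidth * RTT
= 100 Mbps * 435 ms
= 100 * 1e6 * 435 / 1000 bits
= 43500000 bits
= 5437500 bytes
= 5310.0586 KB
BDP = 43500000 bits (5437500 bytes)


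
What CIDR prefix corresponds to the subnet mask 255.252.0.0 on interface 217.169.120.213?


Binary: 11111111.11111100.00000000.00000000
Count leading 1s
Prefix: /14


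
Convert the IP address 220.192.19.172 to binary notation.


220 = 11011100
192 = 11000000
19 = 00010011
172 = 10101100
Binary: 11011100.11000000.00010011.10101100


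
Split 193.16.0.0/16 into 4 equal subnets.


New prefix = 16 + 2 = 18
Each subnet has 16384 addresses
  193.16.0.0/18
  193.16.64.0/18
  193.16.128.0/18
  193.16.192.0/18
Subnets: 193.16.0.0/18, 193.16.64.0/18, 193.16.128.0/18, 193.16.192.0/18


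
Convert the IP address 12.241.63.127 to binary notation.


12 = 00001100
241 = 11110001
63 = 00111111
127 = 01111111
Binary: 00001100.11110001.00111111.01111111


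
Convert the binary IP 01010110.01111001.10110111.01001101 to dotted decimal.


01010110 = 86
01111001 = 121
10110111 = 183
01001101 = 77
IP: 86.121.183.77


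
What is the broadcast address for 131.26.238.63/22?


Network: 131.26.236.0/22
Host bits = 10
Set all host bits to 1:
Broadcast: 131.26.239.255


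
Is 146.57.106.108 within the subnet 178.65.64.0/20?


Subnet network: 178.65.64.0
Test IP AND mask: 146.57.96.0
No, 146.57.106.108 is not in 178.65.64.0/20


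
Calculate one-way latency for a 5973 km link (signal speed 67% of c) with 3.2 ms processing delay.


Speed = 0.67 * 3e5 km/s = 201000 km/s
Propagation delay = 5973 / 201000 = 0.0297 s = 29.7164 ms
Processing delay = 3.2 ms
Total one-way latency = 32.9164 ms
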